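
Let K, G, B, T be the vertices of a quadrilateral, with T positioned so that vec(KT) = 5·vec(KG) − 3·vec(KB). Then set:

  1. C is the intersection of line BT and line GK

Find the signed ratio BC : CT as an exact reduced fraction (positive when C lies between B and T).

BC:CT = 1/3

Work in coordinates with K = (0, 0), G = (1, 0), B = (0, 1), T = (5, -3).
1. C is the intersection of line BT and line GK ⇒ C = (5/4, 0)
C = B + t·(T−B) with t = 1/4, so BC:CT = t:(1−t) = 1/4:3/4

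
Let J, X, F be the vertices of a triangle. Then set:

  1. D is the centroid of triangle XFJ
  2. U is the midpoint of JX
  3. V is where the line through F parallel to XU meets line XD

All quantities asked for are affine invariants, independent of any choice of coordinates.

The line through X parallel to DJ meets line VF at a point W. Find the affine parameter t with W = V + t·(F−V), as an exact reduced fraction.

Set J = (0, 0), X = (1, 0), F = (0, 1); any affine frame gives the same invariant.
1. D is the centroid of triangle XFJ ⇒ D = (1/3, 1/3)
2. U is the midpoint of JX ⇒ U = (1/2, 0)
3. V is where the line through F parallel to XU meets line XD ⇒ V = (-1, 1)
through X parallel to DJ: direction (-1/3, -1/3); meets VF at W = (2, 1)
W = V + t·(F−V) with t = 3

t = 3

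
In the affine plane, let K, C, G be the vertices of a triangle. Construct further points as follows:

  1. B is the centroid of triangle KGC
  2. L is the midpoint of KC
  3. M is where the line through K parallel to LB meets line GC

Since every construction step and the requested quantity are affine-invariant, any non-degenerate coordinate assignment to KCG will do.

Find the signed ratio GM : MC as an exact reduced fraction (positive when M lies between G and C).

Set K = (0, 0), C = (1, 0), G = (0, 1); any affine frame gives the same invariant.
1. B is the centroid of triangle KGC ⇒ B = (1/3, 1/3)
2. L is the midpoint of KC ⇒ L = (1/2, 0)
3. M is where the line through K parallel to LB meets line GC ⇒ M = (-1, 2)
M = G + t·(C−G) with t = -1, so GM:MC = t:(1−t) = -1:2

GM:MC = -1/2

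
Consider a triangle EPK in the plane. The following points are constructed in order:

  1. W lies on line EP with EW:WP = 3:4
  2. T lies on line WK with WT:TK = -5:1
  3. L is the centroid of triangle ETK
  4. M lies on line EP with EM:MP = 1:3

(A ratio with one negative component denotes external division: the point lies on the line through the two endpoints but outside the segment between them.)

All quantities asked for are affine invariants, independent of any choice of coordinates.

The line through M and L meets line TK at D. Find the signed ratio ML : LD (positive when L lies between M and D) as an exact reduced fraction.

ML:LD = 1/4

Set E = (0, 0), P = (1, 0), K = (0, 1); any affine frame gives the same invariant.
1. W lies on line EP with EW:WP = 3:4 ⇒ W = (3/7, 0)
2. T lies on line WK with WT:TK = -5:1 ⇒ T = (-3/28, 5/4)
3. L is the centroid of triangle ETK ⇒ L = (-1/28, 3/4)
4. M lies on line EP with EM:MP = 1:3 ⇒ M = (1/4, 0)
line ML meets TK at D = (-33/28, 15/4)
L = M + t·(D−M) with t = 1/5, so ML:LD = 1/5:4/5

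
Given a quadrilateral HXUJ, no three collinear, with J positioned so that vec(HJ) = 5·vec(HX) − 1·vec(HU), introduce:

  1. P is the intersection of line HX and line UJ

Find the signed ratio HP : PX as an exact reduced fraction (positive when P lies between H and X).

Set H = (0, 0), X = (1, 0), U = (0, 1), J = (5, -1); any affine frame gives the same invariant.
1. P is the intersection of line HX and line UJ ⇒ P = (5/2, 0)
P = H + t·(X−H) with t = 5/2, so HP:PX = t:(1−t) = 5/2:-3/2

HP:PX = -5/3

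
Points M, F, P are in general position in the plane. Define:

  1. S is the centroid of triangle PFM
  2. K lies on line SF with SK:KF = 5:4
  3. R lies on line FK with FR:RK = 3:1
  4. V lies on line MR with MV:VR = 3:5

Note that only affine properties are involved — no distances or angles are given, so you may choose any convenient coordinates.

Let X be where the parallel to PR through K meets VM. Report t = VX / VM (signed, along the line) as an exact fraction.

Choose coordinates M = (0, 0), F = (1, 0), P = (0, 1).
1. S is the centroid of triangle PFM ⇒ S = (1/3, 1/3)
2. K lies on line SF with SK:KF = 5:4 ⇒ K = (19/27, 4/27)
3. R lies on line FK with FR:RK = 3:1 ⇒ R = (7/9, 1/9)
4. V lies on line MR with MV:VR = 3:5 ⇒ V = (7/24, 1/24)
through K parallel to PR: direction (7/9, -8/9); meets VM at X = (20/27, 20/189)
X = V + t·(M−V) with t = -97/63

t = -97/63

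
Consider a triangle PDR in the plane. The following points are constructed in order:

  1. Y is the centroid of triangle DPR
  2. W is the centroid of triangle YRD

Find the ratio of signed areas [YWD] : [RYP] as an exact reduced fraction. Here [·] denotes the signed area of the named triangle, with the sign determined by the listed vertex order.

Assign P = (0, 0), D = (1, 0), R = (0, 1) — the answer is frame-independent, so this choice is without loss of generality.
1. Y is the centroid of triangle DPR ⇒ Y = (1/3, 1/3)
2. W is the centroid of triangle YRD ⇒ W = (4/9, 4/9)
2·[YWD] = -1/9, 2·[RYP] = -1/3
[YWD]:[RYP] = -1/9:-1/3 = 1/3

[YWD]:[RYP] = 1/3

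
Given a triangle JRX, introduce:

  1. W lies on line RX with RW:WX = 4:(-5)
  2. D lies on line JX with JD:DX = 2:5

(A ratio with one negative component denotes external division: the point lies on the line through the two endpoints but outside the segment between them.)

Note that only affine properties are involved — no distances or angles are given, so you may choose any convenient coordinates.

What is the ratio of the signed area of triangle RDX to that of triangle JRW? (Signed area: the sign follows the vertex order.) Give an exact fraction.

Choose coordinates J = (0, 0), R = (1, 0), X = (0, 1).
1. W lies on line RX with RW:WX = 4:(-5) ⇒ W = (5, -4)
2. D lies on line JX with JD:DX = 2:5 ⇒ D = (0, 2/7)
2·[RDX] = -5/7, 2·[JRW] = -4
[RDX]:[JRW] = -5/7:-4 = 5/28

[RDX]:[JRW] = 5/28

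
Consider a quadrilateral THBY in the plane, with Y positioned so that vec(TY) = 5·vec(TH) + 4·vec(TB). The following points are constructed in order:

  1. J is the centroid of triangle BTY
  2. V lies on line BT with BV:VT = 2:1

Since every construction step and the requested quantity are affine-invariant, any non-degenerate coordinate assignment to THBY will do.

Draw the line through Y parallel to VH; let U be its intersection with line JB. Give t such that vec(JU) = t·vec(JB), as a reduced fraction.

t = -31/11

Set T = (0, 0), H = (1, 0), B = (0, 1), Y = (5, 4); any affine frame gives the same invariant.
1. J is the centroid of triangle BTY ⇒ J = (5/3, 5/3)
2. V lies on line BT with BV:VT = 2:1 ⇒ V = (0, 1/3)
through Y parallel to VH: direction (1, -1/3); meets JB at U = (70/11, 39/11)
U = J + t·(B−J) with t = -31/11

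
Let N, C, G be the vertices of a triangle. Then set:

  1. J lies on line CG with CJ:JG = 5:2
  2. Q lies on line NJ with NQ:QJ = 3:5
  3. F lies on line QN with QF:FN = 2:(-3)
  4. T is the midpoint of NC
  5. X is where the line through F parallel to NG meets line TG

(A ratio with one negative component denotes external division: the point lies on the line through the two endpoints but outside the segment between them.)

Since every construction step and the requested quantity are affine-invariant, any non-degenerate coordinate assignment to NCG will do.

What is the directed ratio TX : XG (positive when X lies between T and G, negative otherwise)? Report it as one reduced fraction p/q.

TX:XG = 5/9

Set N = (0, 0), C = (1, 0), G = (0, 1); any affine frame gives the same invariant.
1. J lies on line CG with CJ:JG = 5:2 ⇒ J = (2/7, 5/7)
2. Q lies on line NJ with NQ:QJ = 3:5 ⇒ Q = (3/28, 15/56)
3. F lies on line QN with QF:FN = 2:(-3) ⇒ F = (9/28, 45/56)
4. T is the midpoint of NC ⇒ T = (1/2, 0)
5. X is where the line through F parallel to NG meets line TG ⇒ X = (9/28, 5/14)
X = T + t·(G−T) with t = 5/14, so TX:XG = t:(1−t) = 5/14:9/14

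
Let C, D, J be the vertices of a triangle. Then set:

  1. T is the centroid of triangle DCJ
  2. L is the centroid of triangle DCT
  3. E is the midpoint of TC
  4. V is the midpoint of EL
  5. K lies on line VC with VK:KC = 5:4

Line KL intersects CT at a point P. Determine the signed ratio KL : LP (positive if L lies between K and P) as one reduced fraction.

KL:LP = -7/9

Choose coordinates C = (0, 0), D = (1, 0), J = (0, 1).
1. T is the centroid of triangle DCJ ⇒ T = (1/3, 1/3)
2. L is the centroid of triangle DCT ⇒ L = (4/9, 1/9)
3. E is the midpoint of TC ⇒ E = (1/6, 1/6)
4. V is the midpoint of EL ⇒ V = (11/36, 5/36)
5. K lies on line VC with VK:KC = 5:4 ⇒ K = (11/81, 5/81)
line KL meets CT at P = (1/21, 1/21)
L = K + t·(P−K) with t = -7/2, so KL:LP = -7/2:9/2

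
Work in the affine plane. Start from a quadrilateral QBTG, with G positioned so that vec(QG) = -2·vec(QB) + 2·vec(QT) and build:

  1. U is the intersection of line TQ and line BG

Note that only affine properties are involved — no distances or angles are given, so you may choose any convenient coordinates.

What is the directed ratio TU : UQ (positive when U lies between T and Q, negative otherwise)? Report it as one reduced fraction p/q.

TU:UQ = 1/2

Choose coordinates Q = (0, 0), B = (1, 0), T = (0, 1), G = (-2, 2).
1. U is the intersection of line TQ and line BG ⇒ U = (0, 2/3)
U = T + t·(Q−T) with t = 1/3, so TU:UQ = t:(1−t) = 1/3:2/3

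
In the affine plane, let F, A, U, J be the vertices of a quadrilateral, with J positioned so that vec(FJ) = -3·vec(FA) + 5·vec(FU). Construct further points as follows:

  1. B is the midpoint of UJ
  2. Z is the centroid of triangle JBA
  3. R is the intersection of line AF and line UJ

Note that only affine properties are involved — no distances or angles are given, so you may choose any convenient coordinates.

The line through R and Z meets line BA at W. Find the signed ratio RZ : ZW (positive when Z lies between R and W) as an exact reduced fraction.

RZ:ZW = -11/2

Work in coordinates with F = (0, 0), A = (1, 0), U = (0, 1), J = (-3, 5).
1. B is the midpoint of UJ ⇒ B = (-3/2, 3)
2. Z is the centroid of triangle JBA ⇒ Z = (-7/6, 8/3)
3. R is the intersection of line AF and line UJ ⇒ R = (3/4, 0)
line RZ meets BA at W = (-9/11, 24/11)
Z = R + t·(W−R) with t = 11/9, so RZ:ZW = 11/9:-2/9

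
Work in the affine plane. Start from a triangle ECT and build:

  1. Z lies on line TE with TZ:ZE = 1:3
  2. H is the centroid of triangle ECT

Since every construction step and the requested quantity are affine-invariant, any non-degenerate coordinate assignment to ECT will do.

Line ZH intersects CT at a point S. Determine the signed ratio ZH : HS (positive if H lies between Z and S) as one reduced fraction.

ZH:HS = -1/4

Work in coordinates with E = (0, 0), C = (1, 0), T = (0, 1).
1. Z lies on line TE with TZ:ZE = 1:3 ⇒ Z = (0, 3/4)
2. H is the centroid of triangle ECT ⇒ H = (1/3, 1/3)
line ZH meets CT at S = (-1, 2)
H = Z + t·(S−Z) with t = -1/3, so ZH:HS = -1/3:4/3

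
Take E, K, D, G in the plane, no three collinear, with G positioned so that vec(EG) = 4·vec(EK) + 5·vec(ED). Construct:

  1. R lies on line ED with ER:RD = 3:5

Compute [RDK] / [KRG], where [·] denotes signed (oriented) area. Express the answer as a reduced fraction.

[RDK]:[KRG] = 5/49

Set E = (0, 0), K = (1, 0), D = (0, 1), G = (4, 5); any affine frame gives the same invariant.
1. R lies on line ED with ER:RD = 3:5 ⇒ R = (0, 3/8)
2·[RDK] = -5/8, 2·[KRG] = -49/8
[RDK]:[KRG] = -5/8:-49/8 = 5/49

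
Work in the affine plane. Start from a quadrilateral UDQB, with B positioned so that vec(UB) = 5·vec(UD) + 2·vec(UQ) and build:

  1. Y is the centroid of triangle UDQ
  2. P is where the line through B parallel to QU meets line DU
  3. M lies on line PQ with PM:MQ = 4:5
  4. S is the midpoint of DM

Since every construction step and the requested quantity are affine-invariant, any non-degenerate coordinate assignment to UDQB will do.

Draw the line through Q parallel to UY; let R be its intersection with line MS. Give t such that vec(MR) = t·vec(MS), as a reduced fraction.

t = 5

Assign U = (0, 0), D = (1, 0), Q = (0, 1), B = (5, 2) — the answer is frame-independent, so this choice is without loss of generality.
1. Y is the centroid of triangle UDQ ⇒ Y = (1/3, 1/3)
2. P is where the line through B parallel to QU meets line DU ⇒ P = (5, 0)
3. M lies on line PQ with PM:MQ = 4:5 ⇒ M = (25/9, 4/9)
4. S is the midpoint of DM ⇒ S = (17/9, 2/9)
through Q parallel to UY: direction (1/3, 1/3); meets MS at R = (-5/3, -2/3)
R = M + t·(S−M) with t = 5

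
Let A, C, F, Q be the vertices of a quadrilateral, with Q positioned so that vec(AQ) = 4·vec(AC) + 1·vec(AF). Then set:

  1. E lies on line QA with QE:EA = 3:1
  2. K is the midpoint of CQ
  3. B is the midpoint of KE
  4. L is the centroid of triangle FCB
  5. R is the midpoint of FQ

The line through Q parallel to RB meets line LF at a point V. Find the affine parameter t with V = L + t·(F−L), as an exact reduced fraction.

Assign A = (0, 0), C = (1, 0), F = (0, 1), Q = (4, 1) — the answer is frame-independent, so this choice is without loss of generality.
1. E lies on line QA with QE:EA = 3:1 ⇒ E = (1, 1/4)
2. K is the midpoint of CQ ⇒ K = (5/2, 1/2)
3. B is the midpoint of KE ⇒ B = (7/4, 3/8)
4. L is the centroid of triangle FCB ⇒ L = (11/12, 11/24)
5. R is the midpoint of FQ ⇒ R = (2, 1)
through Q parallel to RB: direction (-1/4, -5/8); meets LF at V = (55/17, -31/34)
V = L + t·(F−L) with t = -43/17

t = -43/17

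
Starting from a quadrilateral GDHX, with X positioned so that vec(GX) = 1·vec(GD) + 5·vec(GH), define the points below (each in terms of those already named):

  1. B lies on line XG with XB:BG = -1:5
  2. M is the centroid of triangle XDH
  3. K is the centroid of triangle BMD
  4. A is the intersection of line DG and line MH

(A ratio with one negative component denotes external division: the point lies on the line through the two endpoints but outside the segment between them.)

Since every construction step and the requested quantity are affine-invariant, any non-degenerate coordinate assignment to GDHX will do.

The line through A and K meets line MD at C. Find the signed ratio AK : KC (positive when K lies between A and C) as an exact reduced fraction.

Set G = (0, 0), D = (1, 0), H = (0, 1), X = (1, 5); any affine frame gives the same invariant.
1. B lies on line XG with XB:BG = -1:5 ⇒ B = (5/4, 25/4)
2. M is the centroid of triangle XDH ⇒ M = (2/3, 2)
3. K is the centroid of triangle BMD ⇒ K = (35/36, 11/4)
4. A is the intersection of line DG and line MH ⇒ A = (-2/3, 0)
line AK meets MD at C = (96/151, 330/151)
K = A + t·(C−A) with t = 151/120, so AK:KC = 151/120:-31/120

AK:KC = -151/31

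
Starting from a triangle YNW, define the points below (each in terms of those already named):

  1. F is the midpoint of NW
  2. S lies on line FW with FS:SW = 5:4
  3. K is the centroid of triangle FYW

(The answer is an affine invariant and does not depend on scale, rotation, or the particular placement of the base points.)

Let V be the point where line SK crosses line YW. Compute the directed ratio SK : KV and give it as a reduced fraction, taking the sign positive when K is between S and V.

Assign Y = (0, 0), N = (1, 0), W = (0, 1) — the answer is frame-independent, so this choice is without loss of generality.
1. F is the midpoint of NW ⇒ F = (1/2, 1/2)
2. S lies on line FW with FS:SW = 5:4 ⇒ S = (2/9, 7/9)
3. K is the centroid of triangle FYW ⇒ K = (1/6, 1/2)
line SK meets YW at V = (0, -1/3)
K = S + t·(V−S) with t = 1/4, so SK:KV = 1/4:3/4

SK:KV = 1/3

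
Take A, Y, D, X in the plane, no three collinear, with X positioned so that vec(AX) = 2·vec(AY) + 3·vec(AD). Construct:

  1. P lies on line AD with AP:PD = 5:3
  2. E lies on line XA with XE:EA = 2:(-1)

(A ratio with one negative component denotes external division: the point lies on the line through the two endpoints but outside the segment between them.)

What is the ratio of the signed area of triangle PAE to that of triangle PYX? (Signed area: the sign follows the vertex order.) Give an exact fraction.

[PAE]:[PYX] = -10/29

Assign A = (0, 0), Y = (1, 0), D = (0, 1), X = (2, 3) — the answer is frame-independent, so this choice is without loss of generality.
1. P lies on line AD with AP:PD = 5:3 ⇒ P = (0, 5/8)
2. E lies on line XA with XE:EA = 2:(-1) ⇒ E = (-2, -3)
2·[PAE] = -5/4, 2·[PYX] = 29/8
[PAE]:[PYX] = -5/4:29/8 = -10/29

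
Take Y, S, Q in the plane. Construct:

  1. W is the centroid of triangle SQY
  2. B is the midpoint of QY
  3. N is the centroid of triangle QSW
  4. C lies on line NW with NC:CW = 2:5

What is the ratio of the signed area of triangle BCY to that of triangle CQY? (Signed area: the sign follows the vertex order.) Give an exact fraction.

[BCY]:[CQY] = -1/2

Work in coordinates with Y = (0, 0), S = (1, 0), Q = (0, 1).
1. W is the centroid of triangle SQY ⇒ W = (1/3, 1/3)
2. B is the midpoint of QY ⇒ B = (0, 1/2)
3. N is the centroid of triangle QSW ⇒ N = (4/9, 4/9)
4. C lies on line NW with NC:CW = 2:5 ⇒ C = (26/63, 26/63)
2·[BCY] = -13/63, 2·[CQY] = 26/63
[BCY]:[CQY] = -13/63:26/63 = -1/2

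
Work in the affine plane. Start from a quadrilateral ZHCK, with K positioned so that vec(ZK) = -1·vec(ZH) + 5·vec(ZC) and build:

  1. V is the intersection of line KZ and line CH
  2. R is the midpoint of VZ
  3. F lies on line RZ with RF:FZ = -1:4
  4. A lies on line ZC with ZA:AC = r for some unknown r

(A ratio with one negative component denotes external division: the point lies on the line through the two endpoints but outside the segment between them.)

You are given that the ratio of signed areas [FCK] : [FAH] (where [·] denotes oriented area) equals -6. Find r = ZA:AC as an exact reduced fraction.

r = 5

Assign Z = (0, 0), H = (1, 0), C = (0, 1), K = (-1, 5) — the answer is frame-independent, so this choice is without loss of generality.
1. V is the intersection of line KZ and line CH ⇒ V = (-1/4, 5/4)
2. R is the midpoint of VZ ⇒ R = (-1/8, 5/8)
3. F lies on line RZ with RF:FZ = -1:4 ⇒ F = (-1/6, 5/6)
4. With ZA:AC = r, write λ = r/(r+1) so A = Z + λ·(C−Z); A is affine-linear in λ
Every point depending on A is an affine combination of A and λ-independent points, so each such coordinate is linear in λ; the λ² term in each signed area is a multiple of (C−Z)×(C−Z) = 0, so 2·[FCK] and 2·[FAH] are each linear in λ. Evaluating at λ=0 and λ=1:
  2·[FCK] = 5/6,   2·[FAH] = -7/6·λ + 5/6
So [FCK]:[FAH] = (5/6) / (-7/6·λ + 5/6). Setting this equal to -6:
  5/6 = -6·(-7/6·λ + 5/6)  ⇒  λ = 5/6
Then r = λ/(1−λ) = (5/6)/(1/6) = 5. Check: with r = 5, A = (0, 5/6) and [FCK]:[FAH] = -6 as required.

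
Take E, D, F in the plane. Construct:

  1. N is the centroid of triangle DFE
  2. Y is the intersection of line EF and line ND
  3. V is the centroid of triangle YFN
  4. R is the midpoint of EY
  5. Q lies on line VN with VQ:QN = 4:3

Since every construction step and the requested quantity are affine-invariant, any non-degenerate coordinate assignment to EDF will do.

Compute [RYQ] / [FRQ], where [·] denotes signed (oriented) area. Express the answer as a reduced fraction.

Choose coordinates E = (0, 0), D = (1, 0), F = (0, 1).
1. N is the centroid of triangle DFE ⇒ N = (1/3, 1/3)
2. Y is the intersection of line EF and line ND ⇒ Y = (0, 1/2)
3. V is the centroid of triangle YFN ⇒ V = (1/9, 11/18)
4. R is the midpoint of EY ⇒ R = (0, 1/4)
5. Q lies on line VN with VQ:QN = 4:3 ⇒ Q = (5/21, 19/42)
2·[RYQ] = -5/84, 2·[FRQ] = 5/28
[RYQ]:[FRQ] = -5/84:5/28 = -1/3

[RYQ]:[FRQ] = -1/3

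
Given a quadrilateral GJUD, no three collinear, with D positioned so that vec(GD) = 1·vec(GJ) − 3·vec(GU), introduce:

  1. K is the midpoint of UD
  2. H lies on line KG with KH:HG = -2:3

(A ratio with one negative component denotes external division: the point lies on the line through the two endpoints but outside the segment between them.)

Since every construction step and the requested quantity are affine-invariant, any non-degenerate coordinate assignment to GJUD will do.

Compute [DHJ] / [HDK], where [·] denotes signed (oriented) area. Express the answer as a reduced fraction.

[DHJ]:[HDK] = -3/2

Set G = (0, 0), J = (1, 0), U = (0, 1), D = (1, -3); any affine frame gives the same invariant.
1. K is the midpoint of UD ⇒ K = (1/2, -1)
2. H lies on line KG with KH:HG = -2:3 ⇒ H = (3/2, -3)
2·[DHJ] = 3/2, 2·[HDK] = -1
[DHJ]:[HDK] = 3/2:-1 = -3/2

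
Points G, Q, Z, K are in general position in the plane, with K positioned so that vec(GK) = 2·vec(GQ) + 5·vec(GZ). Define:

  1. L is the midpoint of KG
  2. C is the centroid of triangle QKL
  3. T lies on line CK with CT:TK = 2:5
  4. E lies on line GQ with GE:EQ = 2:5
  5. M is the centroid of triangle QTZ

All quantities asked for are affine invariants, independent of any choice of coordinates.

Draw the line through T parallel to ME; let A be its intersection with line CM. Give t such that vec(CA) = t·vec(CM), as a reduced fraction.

t = 114/73

Assign G = (0, 0), Q = (1, 0), Z = (0, 1), K = (2, 5) — the answer is frame-independent, so this choice is without loss of generality.
1. L is the midpoint of KG ⇒ L = (1, 5/2)
2. C is the centroid of triangle QKL ⇒ C = (4/3, 5/2)
3. T lies on line CK with CT:TK = 2:5 ⇒ T = (32/21, 45/14)
4. E lies on line GQ with GE:EQ = 2:5 ⇒ E = (2/7, 0)
5. M is the centroid of triangle QTZ ⇒ M = (53/63, 59/42)
through T parallel to ME: direction (-5/9, -59/42); meets CM at A = (866/1533, 807/1022)
A = C + t·(M−C) with t = 114/73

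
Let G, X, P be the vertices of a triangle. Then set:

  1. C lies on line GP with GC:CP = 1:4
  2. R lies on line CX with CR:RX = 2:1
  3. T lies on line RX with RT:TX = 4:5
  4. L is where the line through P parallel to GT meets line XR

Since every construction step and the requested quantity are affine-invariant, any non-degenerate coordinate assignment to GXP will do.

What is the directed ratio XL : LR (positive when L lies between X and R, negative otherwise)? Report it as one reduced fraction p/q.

XL:LR = -115/106

Set G = (0, 0), X = (1, 0), P = (0, 1); any affine frame gives the same invariant.
1. C lies on line GP with GC:CP = 1:4 ⇒ C = (0, 1/5)
2. R lies on line CX with CR:RX = 2:1 ⇒ R = (2/3, 1/15)
3. T lies on line RX with RT:TX = 4:5 ⇒ T = (22/27, 1/27)
4. L is where the line through P parallel to GT meets line XR ⇒ L = (-88/27, 23/27)
L = X + t·(R−X) with t = 115/9, so XL:LR = t:(1−t) = 115/9:-106/9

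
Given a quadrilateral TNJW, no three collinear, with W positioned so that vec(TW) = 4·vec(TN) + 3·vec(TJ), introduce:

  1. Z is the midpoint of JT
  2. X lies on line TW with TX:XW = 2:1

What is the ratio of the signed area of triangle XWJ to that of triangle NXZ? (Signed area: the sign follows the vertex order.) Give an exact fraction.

[XWJ]:[NXZ] = 8/17

Choose coordinates T = (0, 0), N = (1, 0), J = (0, 1), W = (4, 3).
1. Z is the midpoint of JT ⇒ Z = (0, 1/2)
2. X lies on line TW with TX:XW = 2:1 ⇒ X = (8/3, 2)
2·[XWJ] = 4/3, 2·[NXZ] = 17/6
[XWJ]:[NXZ] = 4/3:17/6 = 8/17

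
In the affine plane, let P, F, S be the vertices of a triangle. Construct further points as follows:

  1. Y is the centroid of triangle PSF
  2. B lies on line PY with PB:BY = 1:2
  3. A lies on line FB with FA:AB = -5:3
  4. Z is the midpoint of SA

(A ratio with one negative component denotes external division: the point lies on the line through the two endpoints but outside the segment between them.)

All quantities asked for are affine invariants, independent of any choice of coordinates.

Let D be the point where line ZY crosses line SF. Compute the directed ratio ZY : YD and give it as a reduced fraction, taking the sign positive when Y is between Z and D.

ZY:YD = 23/12

Assign P = (0, 0), F = (1, 0), S = (0, 1) — the answer is frame-independent, so this choice is without loss of generality.
1. Y is the centroid of triangle PSF ⇒ Y = (1/3, 1/3)
2. B lies on line PY with PB:BY = 1:2 ⇒ B = (1/9, 1/9)
3. A lies on line FB with FA:AB = -5:3 ⇒ A = (-11/9, 5/18)
4. Z is the midpoint of SA ⇒ Z = (-11/18, 23/36)
line ZY meets SF at D = (19/23, 4/23)
Y = Z + t·(D−Z) with t = 23/35, so ZY:YD = 23/35:12/35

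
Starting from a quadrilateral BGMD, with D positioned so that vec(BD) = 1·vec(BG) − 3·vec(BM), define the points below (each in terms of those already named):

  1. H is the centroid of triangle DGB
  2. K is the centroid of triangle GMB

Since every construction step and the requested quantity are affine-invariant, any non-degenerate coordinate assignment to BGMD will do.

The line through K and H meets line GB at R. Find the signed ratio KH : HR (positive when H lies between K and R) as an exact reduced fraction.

Assign B = (0, 0), G = (1, 0), M = (0, 1), D = (1, -3) — the answer is frame-independent, so this choice is without loss of generality.
1. H is the centroid of triangle DGB ⇒ H = (2/3, -1)
2. K is the centroid of triangle GMB ⇒ K = (1/3, 1/3)
line KH meets GB at R = (5/12, 0)
H = K + t·(R−K) with t = 4, so KH:HR = 4:-3

KH:HR = -4/3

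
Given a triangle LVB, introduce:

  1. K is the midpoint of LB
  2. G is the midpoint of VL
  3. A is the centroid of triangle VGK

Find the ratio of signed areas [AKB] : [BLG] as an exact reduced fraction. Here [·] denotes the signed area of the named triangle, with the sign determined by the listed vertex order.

Assign L = (0, 0), V = (1, 0), B = (0, 1) — the answer is frame-independent, so this choice is without loss of generality.
1. K is the midpoint of LB ⇒ K = (0, 1/2)
2. G is the midpoint of VL ⇒ G = (1/2, 0)
3. A is the centroid of triangle VGK ⇒ A = (1/2, 1/6)
2·[AKB] = -1/4, 2·[BLG] = 1/2
[AKB]:[BLG] = -1/4:1/2 = -1/2

[AKB]:[BLG] = -1/2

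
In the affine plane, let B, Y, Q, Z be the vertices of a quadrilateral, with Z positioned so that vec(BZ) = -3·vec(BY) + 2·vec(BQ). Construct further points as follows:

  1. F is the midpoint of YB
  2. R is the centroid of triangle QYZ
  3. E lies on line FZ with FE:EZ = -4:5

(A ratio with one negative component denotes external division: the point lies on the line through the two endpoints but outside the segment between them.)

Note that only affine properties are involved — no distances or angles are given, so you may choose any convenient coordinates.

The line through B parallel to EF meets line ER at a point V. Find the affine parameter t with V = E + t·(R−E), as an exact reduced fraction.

t = -6/7

Assign B = (0, 0), Y = (1, 0), Q = (0, 1), Z = (-3, 2) — the answer is frame-independent, so this choice is without loss of generality.
1. F is the midpoint of YB ⇒ F = (1/2, 0)
2. R is the centroid of triangle QYZ ⇒ R = (-2/3, 1)
3. E lies on line FZ with FE:EZ = -4:5 ⇒ E = (29/2, -8)
through B parallel to EF: direction (-14, 8); meets ER at V = (55/2, -110/7)
V = E + t·(R−E) with t = -6/7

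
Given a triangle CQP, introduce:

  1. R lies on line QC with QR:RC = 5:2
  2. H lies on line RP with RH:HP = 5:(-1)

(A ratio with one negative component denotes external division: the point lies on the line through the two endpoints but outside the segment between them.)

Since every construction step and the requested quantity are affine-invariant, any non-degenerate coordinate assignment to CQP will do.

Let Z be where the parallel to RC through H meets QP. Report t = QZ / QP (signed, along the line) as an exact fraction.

t = 5/4

Set C = (0, 0), Q = (1, 0), P = (0, 1); any affine frame gives the same invariant.
1. R lies on line QC with QR:RC = 5:2 ⇒ R = (2/7, 0)
2. H lies on line RP with RH:HP = 5:(-1) ⇒ H = (-1/14, 5/4)
through H parallel to RC: direction (-2/7, 0); meets QP at Z = (-1/4, 5/4)
Z = Q + t·(P−Q) with t = 5/4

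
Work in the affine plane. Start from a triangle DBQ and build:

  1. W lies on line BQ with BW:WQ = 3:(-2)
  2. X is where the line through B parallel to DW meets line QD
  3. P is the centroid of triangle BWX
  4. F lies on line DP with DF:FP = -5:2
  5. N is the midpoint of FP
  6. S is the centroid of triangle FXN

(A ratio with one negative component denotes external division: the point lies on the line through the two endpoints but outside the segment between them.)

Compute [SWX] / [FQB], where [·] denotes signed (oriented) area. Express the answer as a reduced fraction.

Work in coordinates with D = (0, 0), B = (1, 0), Q = (0, 1).
1. W lies on line BQ with BW:WQ = 3:(-2) ⇒ W = (-2, 3)
2. X is where the line through B parallel to DW meets line QD ⇒ X = (0, 3/2)
3. P is the centroid of triangle BWX ⇒ P = (-1/3, 3/2)
4. F lies on line DP with DF:FP = -5:2 ⇒ F = (-5/9, 5/2)
5. N is the midpoint of FP ⇒ N = (-4/9, 2)
6. S is the centroid of triangle FXN ⇒ S = (-1/3, 2)
2·[SWX] = 1/2, 2·[FQB] = 17/18
[SWX]:[FQB] = 1/2:17/18 = 9/17

[SWX]:[FQB] = 9/17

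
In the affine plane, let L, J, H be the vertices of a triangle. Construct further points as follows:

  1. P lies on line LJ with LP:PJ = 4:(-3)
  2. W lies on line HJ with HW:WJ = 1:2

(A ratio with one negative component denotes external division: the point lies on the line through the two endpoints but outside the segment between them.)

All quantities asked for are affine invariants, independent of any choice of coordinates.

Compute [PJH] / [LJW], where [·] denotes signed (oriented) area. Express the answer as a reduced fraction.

[PJH]:[LJW] = -9/2

Assign L = (0, 0), J = (1, 0), H = (0, 1) — the answer is frame-independent, so this choice is without loss of generality.
1. P lies on line LJ with LP:PJ = 4:(-3) ⇒ P = (4, 0)
2. W lies on line HJ with HW:WJ = 1:2 ⇒ W = (1/3, 2/3)
2·[PJH] = -3, 2·[LJW] = 2/3
[PJH]:[LJW] = -3:2/3 = -9/2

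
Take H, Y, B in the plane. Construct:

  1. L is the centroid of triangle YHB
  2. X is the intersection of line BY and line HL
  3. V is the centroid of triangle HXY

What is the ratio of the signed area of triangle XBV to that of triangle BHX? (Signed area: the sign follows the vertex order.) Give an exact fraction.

Assign H = (0, 0), Y = (1, 0), B = (0, 1) — the answer is frame-independent, so this choice is without loss of generality.
1. L is the centroid of triangle YHB ⇒ L = (1/3, 1/3)
2. X is the intersection of line BY and line HL ⇒ X = (1/2, 1/2)
3. V is the centroid of triangle HXY ⇒ V = (1/2, 1/6)
2·[XBV] = 1/6, 2·[BHX] = 1/2
[XBV]:[BHX] = 1/6:1/2 = 1/3

[XBV]:[BHX] = 1/3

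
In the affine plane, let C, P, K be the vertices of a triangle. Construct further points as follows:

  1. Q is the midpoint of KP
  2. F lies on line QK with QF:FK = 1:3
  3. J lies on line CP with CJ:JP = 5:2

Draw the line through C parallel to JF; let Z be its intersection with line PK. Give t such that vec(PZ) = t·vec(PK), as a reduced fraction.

t = 35/16

Set C = (0, 0), P = (1, 0), K = (0, 1); any affine frame gives the same invariant.
1. Q is the midpoint of KP ⇒ Q = (1/2, 1/2)
2. F lies on line QK with QF:FK = 1:3 ⇒ F = (3/8, 5/8)
3. J lies on line CP with CJ:JP = 5:2 ⇒ J = (5/7, 0)
through C parallel to JF: direction (-19/56, 5/8); meets PK at Z = (-19/16, 35/16)
Z = P + t·(K−P) with t = 35/16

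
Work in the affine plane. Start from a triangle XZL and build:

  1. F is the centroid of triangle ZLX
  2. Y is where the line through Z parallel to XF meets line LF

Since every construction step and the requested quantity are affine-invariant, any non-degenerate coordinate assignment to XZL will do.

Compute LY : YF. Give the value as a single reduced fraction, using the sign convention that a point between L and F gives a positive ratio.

Assign X = (0, 0), Z = (1, 0), L = (0, 1) — the answer is frame-independent, so this choice is without loss of generality.
1. F is the centroid of triangle ZLX ⇒ F = (1/3, 1/3)
2. Y is where the line through Z parallel to XF meets line LF ⇒ Y = (2/3, -1/3)
Y = L + t·(F−L) with t = 2, so LY:YF = t:(1−t) = 2:-1

LY:YF = -2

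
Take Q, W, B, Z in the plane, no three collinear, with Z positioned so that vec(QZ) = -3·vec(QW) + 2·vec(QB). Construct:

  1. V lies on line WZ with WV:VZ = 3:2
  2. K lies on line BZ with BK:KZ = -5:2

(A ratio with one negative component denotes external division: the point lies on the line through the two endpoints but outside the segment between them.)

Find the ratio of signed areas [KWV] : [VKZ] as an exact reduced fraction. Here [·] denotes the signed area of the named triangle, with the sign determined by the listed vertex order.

[KWV]:[VKZ] = -3/2

Choose coordinates Q = (0, 0), W = (1, 0), B = (0, 1), Z = (-3, 2).
1. V lies on line WZ with WV:VZ = 3:2 ⇒ V = (-7/5, 6/5)
2. K lies on line BZ with BK:KZ = -5:2 ⇒ K = (-5, 8/3)
2·[KWV] = 4/5, 2·[VKZ] = -8/15
[KWV]:[VKZ] = 4/5:-8/15 = -3/2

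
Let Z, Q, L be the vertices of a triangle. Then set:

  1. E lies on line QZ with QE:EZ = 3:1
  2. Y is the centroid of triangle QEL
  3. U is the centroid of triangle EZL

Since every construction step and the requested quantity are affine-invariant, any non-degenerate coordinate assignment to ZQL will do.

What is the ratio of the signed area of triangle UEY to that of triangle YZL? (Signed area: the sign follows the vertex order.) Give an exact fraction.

Set Z = (0, 0), Q = (1, 0), L = (0, 1); any affine frame gives the same invariant.
1. E lies on line QZ with QE:EZ = 3:1 ⇒ E = (1/4, 0)
2. Y is the centroid of triangle QEL ⇒ Y = (5/12, 1/3)
3. U is the centroid of triangle EZL ⇒ U = (1/12, 1/3)
2·[UEY] = 1/9, 2·[YZL] = -5/12
[UEY]:[YZL] = 1/9:-5/12 = -4/15

[UEY]:[YZL] = -4/15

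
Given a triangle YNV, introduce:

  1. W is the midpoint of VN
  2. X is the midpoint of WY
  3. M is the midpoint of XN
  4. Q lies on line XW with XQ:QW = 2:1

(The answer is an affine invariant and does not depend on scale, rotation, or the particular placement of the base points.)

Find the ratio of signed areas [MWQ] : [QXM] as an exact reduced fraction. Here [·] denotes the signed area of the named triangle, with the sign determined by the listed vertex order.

Choose coordinates Y = (0, 0), N = (1, 0), V = (0, 1).
1. W is the midpoint of VN ⇒ W = (1/2, 1/2)
2. X is the midpoint of WY ⇒ X = (1/4, 1/4)
3. M is the midpoint of XN ⇒ M = (5/8, 1/8)
4. Q lies on line XW with XQ:QW = 2:1 ⇒ Q = (5/12, 5/12)
2·[MWQ] = 1/24, 2·[QXM] = 1/12
[MWQ]:[QXM] = 1/24:1/12 = 1/2

[MWQ]:[QXM] = 1/2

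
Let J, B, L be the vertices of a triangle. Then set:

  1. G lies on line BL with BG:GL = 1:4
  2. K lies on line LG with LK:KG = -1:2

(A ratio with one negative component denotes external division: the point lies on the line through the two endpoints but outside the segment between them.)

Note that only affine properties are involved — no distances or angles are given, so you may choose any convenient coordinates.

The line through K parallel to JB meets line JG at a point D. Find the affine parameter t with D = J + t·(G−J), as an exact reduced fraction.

t = 9

Choose coordinates J = (0, 0), B = (1, 0), L = (0, 1).
1. G lies on line BL with BG:GL = 1:4 ⇒ G = (4/5, 1/5)
2. K lies on line LG with LK:KG = -1:2 ⇒ K = (-4/5, 9/5)
through K parallel to JB: direction (1, 0); meets JG at D = (36/5, 9/5)
D = J + t·(G−J) with t = 9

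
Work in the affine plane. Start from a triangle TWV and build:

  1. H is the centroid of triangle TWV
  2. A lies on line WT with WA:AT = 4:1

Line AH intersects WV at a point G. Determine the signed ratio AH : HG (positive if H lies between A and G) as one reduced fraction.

AH:HG = 7/5

Set T = (0, 0), W = (1, 0), V = (0, 1); any affine frame gives the same invariant.
1. H is the centroid of triangle TWV ⇒ H = (1/3, 1/3)
2. A lies on line WT with WA:AT = 4:1 ⇒ A = (1/5, 0)
line AH meets WV at G = (3/7, 4/7)
H = A + t·(G−A) with t = 7/12, so AH:HG = 7/12:5/12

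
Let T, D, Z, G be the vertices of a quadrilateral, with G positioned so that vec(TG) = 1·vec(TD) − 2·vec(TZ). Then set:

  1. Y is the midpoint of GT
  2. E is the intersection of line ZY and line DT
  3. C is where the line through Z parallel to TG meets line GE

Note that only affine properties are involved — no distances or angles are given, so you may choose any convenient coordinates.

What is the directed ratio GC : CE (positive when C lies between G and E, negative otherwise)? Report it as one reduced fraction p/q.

GC:CE = -2

Work in coordinates with T = (0, 0), D = (1, 0), Z = (0, 1), G = (1, -2).
1. Y is the midpoint of GT ⇒ Y = (1/2, -1)
2. E is the intersection of line ZY and line DT ⇒ E = (1/4, 0)
3. C is where the line through Z parallel to TG meets line GE ⇒ C = (-1/2, 2)
C = G + t·(E−G) with t = 2, so GC:CE = t:(1−t) = 2:-1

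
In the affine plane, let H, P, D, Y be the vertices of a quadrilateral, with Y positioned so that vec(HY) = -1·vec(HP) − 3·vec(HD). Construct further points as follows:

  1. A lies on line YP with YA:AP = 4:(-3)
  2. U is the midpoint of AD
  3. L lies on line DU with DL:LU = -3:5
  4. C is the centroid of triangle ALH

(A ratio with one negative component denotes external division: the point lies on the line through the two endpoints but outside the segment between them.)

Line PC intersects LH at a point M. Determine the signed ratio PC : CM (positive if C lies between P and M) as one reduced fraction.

Work in coordinates with H = (0, 0), P = (1, 0), D = (0, 1), Y = (-1, -3).
1. A lies on line YP with YA:AP = 4:(-3) ⇒ A = (7, 9)
2. U is the midpoint of AD ⇒ U = (7/2, 5)
3. L lies on line DU with DL:LU = -3:5 ⇒ L = (-21/4, -5)
4. C is the centroid of triangle ALH ⇒ C = (7/12, 4/3)
line PC meets LH at M = (84/109, 80/109)
C = P + t·(M−P) with t = 109/60, so PC:CM = 109/60:-49/60

PC:CM = -109/49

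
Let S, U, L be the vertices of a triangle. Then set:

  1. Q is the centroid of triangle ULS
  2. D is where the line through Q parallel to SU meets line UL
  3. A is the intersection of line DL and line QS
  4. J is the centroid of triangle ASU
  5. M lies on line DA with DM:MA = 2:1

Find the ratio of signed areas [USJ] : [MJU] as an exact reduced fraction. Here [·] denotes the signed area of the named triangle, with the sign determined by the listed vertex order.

[USJ]:[MJU] = -9/8

Set S = (0, 0), U = (1, 0), L = (0, 1); any affine frame gives the same invariant.
1. Q is the centroid of triangle ULS ⇒ Q = (1/3, 1/3)
2. D is where the line through Q parallel to SU meets line UL ⇒ D = (2/3, 1/3)
3. A is the intersection of line DL and line QS ⇒ A = (1/2, 1/2)
4. J is the centroid of triangle ASU ⇒ J = (1/2, 1/6)
5. M lies on line DA with DM:MA = 2:1 ⇒ M = (5/9, 4/9)
2·[USJ] = -1/6, 2·[MJU] = 4/27
[USJ]:[MJU] = -1/6:4/27 = -9/8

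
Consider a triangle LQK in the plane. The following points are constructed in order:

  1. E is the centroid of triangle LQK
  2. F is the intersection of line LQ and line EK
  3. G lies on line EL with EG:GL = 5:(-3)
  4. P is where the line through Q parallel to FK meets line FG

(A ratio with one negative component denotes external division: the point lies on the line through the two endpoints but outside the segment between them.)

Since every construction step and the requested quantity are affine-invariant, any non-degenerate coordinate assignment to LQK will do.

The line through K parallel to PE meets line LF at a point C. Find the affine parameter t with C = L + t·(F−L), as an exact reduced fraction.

Assign L = (0, 0), Q = (1, 0), K = (0, 1) — the answer is frame-independent, so this choice is without loss of generality.
1. E is the centroid of triangle LQK ⇒ E = (1/3, 1/3)
2. F is the intersection of line LQ and line EK ⇒ F = (1/2, 0)
3. G lies on line EL with EG:GL = 5:(-3) ⇒ G = (-1/2, -1/2)
4. P is where the line through Q parallel to FK meets line FG ⇒ P = (9/10, 1/5)
through K parallel to PE: direction (-17/30, 2/15); meets LF at C = (17/4, 0)
C = L + t·(F−L) with t = 17/2

t = 17/2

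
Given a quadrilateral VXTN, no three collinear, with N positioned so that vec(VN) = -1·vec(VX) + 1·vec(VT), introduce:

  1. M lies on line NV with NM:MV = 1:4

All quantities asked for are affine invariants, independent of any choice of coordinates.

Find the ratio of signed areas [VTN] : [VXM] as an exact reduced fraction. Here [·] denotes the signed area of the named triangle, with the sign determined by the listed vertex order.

Work in coordinates with V = (0, 0), X = (1, 0), T = (0, 1), N = (-1, 1).
1. M lies on line NV with NM:MV = 1:4 ⇒ M = (-4/5, 4/5)
2·[VTN] = 1, 2·[VXM] = 4/5
[VTN]:[VXM] = 1:4/5 = 5/4

[VTN]:[VXM] = 5/4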